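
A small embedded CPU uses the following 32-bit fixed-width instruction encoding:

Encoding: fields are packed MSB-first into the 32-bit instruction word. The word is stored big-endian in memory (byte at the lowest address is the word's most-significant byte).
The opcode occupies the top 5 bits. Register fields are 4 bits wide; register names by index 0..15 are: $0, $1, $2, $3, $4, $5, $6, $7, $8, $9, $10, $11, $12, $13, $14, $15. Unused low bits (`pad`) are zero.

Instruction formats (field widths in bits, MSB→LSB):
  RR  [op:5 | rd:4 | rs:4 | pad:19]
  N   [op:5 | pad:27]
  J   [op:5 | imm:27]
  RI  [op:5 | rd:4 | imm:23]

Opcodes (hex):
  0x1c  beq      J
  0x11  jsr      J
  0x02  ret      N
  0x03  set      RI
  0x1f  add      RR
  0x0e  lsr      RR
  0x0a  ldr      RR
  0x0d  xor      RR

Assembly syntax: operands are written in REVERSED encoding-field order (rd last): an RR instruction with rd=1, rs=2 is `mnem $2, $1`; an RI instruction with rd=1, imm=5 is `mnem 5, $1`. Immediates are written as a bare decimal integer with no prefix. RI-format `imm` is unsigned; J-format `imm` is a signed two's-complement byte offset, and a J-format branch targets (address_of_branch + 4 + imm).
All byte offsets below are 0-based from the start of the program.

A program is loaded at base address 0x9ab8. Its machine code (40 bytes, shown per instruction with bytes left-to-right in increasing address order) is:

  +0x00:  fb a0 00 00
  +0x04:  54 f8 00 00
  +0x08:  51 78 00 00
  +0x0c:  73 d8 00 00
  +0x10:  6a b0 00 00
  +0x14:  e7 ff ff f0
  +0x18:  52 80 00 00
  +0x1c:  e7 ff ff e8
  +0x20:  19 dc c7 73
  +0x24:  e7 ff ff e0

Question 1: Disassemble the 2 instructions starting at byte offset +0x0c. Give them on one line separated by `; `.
+0x0c: 73 d8 00 00 ⇒ word 0x73d80000 (big)
  op=0x73d80000>>27=0xe ⇒ lsr (RR)
  [26:23] rd=7 = $7
  [22:19] rs=11 = $11
+0x10: 6a b0 00 00 ⇒ word 0x6ab00000 (big)
  op=0x6ab00000>>27=0xd ⇒ xor (RR)
  [26:23] rd=5 = $5
  [22:19] rs=6 = $6

lsr $11, $7; xor $6, $5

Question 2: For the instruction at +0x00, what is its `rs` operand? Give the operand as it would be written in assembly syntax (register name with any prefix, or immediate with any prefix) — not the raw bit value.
+0x00: fb a0 00 00 ⇒ word 0xfba00000 (big)
  op=0xfba00000>>27=0x1f ⇒ add (RR)
  rd: (w>>23)&0xf=0x7 → $7
  rs: (w>>19)&0xf=0x4 → $4

$4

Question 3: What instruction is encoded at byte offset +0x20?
set 6080371, $3

[20] 19 dc c7 73 → 0x19dcc773
  opcode bits[31:27]=0x3: set/RI
  rd: (w>>23)&0xf=0x3 → $3
  imm: (w>>0)&0x7fffff=0x5cc773 → 6080371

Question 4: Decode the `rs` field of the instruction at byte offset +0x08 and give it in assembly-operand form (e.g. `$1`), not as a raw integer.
$15

off 0x08: read 51 78 00 00 as big → 0x51780000
  opcode bits[31:27]=0xa: ldr/RR
  rd: (w>>23)&0xf=0x2 → $2
  rs: (w>>19)&0xf=0xf → $15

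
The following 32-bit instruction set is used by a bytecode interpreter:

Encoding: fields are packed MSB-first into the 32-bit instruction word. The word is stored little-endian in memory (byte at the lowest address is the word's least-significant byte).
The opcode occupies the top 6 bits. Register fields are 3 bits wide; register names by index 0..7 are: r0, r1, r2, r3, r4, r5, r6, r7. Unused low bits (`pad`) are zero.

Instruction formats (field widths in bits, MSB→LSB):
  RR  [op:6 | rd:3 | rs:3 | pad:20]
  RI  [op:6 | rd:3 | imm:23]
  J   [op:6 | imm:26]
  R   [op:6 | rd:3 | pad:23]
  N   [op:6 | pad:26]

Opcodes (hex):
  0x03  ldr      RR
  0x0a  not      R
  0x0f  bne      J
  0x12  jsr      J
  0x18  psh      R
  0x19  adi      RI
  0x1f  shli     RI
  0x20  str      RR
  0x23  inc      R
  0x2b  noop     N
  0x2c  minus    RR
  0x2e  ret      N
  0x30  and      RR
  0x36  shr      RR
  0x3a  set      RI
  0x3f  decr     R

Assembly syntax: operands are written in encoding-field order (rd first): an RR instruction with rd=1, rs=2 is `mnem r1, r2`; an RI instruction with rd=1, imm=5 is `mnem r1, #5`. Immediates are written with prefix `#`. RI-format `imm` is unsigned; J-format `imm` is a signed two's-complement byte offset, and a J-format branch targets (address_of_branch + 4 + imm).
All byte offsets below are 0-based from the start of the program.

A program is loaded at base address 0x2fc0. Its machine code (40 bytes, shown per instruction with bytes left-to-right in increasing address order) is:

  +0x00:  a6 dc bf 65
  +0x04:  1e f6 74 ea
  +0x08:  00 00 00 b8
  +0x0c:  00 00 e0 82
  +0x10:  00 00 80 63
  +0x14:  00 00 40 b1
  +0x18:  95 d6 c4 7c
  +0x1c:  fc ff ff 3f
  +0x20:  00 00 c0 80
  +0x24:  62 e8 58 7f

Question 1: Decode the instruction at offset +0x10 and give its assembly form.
psh r7

@+10  little-endian(00 00 80 63) = 0x63800000
  op=0x63800000>>26=0x18 ⇒ psh (R)
  [25:23] rd=7 = r7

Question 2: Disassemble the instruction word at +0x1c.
off 0x1c: read fc ff ff 3f as little → 0x3ffffffc
  opcode bits[31:26]=0xf: bne/J
  imm: (w>>0)&0x3ffffff=0x3fffffc (s26→-4) → #-4

bne #-4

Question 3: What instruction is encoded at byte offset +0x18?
shli r1, #4511381

@+18  little-endian(95 d6 c4 7c) = 0x7cc4d695
  top 6b → 0x1f → shli [RI]
  rd@[25:23]=0x1 ⇒ r1
  imm@[22:0]=0x44d695 ⇒ #4511381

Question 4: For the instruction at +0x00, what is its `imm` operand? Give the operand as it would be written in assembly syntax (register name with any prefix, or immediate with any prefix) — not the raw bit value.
#4185254

[00] a6 dc bf 65 → 0x65bfdca6
  top 6b → 0x19 → adi [RI]
  rd@[25:23]=0x3 ⇒ r3
  imm@[22:0]=0x3fdca6 ⇒ #4185254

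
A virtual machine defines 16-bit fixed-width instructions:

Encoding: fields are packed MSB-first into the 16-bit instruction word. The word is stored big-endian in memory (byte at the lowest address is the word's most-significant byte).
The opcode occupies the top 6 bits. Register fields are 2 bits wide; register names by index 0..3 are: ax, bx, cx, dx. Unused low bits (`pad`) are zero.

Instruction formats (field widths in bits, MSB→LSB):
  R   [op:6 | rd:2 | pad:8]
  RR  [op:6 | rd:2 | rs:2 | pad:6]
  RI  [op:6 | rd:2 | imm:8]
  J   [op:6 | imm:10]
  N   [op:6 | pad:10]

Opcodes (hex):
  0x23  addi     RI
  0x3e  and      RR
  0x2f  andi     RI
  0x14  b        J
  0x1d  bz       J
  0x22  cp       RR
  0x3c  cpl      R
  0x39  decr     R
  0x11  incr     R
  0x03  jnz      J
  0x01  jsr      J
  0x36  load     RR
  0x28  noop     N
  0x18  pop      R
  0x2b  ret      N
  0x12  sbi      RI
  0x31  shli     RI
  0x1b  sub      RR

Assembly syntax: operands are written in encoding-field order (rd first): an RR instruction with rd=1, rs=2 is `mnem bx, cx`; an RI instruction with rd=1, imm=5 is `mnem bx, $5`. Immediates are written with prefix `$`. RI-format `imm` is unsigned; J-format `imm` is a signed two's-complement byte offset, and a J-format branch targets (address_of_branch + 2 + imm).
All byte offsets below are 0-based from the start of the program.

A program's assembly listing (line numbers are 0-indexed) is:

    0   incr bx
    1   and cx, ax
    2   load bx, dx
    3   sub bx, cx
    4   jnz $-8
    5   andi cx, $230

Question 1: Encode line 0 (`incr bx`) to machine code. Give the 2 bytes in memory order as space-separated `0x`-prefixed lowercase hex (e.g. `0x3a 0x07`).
0x45 0x00

0. incr fields op=0x11:6|rd=1:2|pad=0:8 → word 4500h → 45 00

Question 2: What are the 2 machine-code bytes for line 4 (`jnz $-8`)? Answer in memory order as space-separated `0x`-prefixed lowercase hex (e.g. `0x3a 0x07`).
4. jnz fields op=0x3:6|imm=-8:10 → word 0ff8h → 0f f8

0x0f 0xf8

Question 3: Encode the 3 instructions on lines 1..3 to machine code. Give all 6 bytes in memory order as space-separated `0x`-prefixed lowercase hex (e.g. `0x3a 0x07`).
L1: and op=0x3e:6|rd=2:2|rs=0:2|pad=0:6 ⇒ 0xfa00 ⇒ big fa 00
L2: load op=0x36:6|rd=1:2|rs=3:2|pad=0:6 ⇒ 0xd9c0 ⇒ big d9 c0
L3: sub op=0x1b:6|rd=1:2|rs=2:2|pad=0:6 ⇒ 0x6d80 ⇒ big 6d 80

0xfa 0x00 0xd9 0xc0 0x6d 0x80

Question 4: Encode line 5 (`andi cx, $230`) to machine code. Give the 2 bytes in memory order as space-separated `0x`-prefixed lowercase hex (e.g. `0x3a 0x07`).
L5: andi op=0x2f:6|rd=2:2|imm=230:8 ⇒ 0xbee6 ⇒ big be e6

0xbe 0xe6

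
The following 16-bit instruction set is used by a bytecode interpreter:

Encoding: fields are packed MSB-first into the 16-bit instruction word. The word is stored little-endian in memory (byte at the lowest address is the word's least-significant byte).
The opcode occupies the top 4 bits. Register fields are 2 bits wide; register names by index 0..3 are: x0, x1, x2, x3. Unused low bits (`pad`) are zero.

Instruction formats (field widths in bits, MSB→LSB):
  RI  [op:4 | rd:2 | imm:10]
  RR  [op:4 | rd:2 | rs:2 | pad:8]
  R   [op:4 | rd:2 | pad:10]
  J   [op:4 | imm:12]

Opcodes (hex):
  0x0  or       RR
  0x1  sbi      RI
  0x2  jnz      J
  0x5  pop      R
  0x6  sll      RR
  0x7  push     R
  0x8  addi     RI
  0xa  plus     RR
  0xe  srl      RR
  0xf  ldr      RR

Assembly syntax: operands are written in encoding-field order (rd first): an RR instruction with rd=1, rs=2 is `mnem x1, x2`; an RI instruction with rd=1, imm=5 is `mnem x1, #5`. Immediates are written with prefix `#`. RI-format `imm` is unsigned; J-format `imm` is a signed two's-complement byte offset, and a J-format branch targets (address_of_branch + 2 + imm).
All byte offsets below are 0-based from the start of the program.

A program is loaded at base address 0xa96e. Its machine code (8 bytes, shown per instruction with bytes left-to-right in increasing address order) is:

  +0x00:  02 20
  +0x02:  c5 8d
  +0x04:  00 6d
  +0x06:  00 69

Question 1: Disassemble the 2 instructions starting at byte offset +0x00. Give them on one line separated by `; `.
@+00  little-endian(02 20) = 0x2002
  opcode bits[15:12]=0x2: jnz/J
  imm@[11:0]=0x2 ⇒ #2
@+02  little-endian(c5 8d) = 0x8dc5
  opcode bits[15:12]=0x8: addi/RI
  rd@[11:10]=0x3 ⇒ x3
  imm@[9:0]=0x1c5 ⇒ #453

jnz #2; addi x3, #453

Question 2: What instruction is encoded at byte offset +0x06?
off 0x06: read 00 69 as little → 0x6900
  opcode bits[15:12]=0x6: sll/RR
  rd@[11:10]=0x2 ⇒ x2
  rs@[9:8]=0x1 ⇒ x1

sll x2, x1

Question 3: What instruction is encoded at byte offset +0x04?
@+04  little-endian(00 6d) = 0x6d00
  opcode bits[15:12]=0x6: sll/RR
  rd@[11:10]=0x3 ⇒ x3
  rs@[9:8]=0x1 ⇒ x1

sll x3, x1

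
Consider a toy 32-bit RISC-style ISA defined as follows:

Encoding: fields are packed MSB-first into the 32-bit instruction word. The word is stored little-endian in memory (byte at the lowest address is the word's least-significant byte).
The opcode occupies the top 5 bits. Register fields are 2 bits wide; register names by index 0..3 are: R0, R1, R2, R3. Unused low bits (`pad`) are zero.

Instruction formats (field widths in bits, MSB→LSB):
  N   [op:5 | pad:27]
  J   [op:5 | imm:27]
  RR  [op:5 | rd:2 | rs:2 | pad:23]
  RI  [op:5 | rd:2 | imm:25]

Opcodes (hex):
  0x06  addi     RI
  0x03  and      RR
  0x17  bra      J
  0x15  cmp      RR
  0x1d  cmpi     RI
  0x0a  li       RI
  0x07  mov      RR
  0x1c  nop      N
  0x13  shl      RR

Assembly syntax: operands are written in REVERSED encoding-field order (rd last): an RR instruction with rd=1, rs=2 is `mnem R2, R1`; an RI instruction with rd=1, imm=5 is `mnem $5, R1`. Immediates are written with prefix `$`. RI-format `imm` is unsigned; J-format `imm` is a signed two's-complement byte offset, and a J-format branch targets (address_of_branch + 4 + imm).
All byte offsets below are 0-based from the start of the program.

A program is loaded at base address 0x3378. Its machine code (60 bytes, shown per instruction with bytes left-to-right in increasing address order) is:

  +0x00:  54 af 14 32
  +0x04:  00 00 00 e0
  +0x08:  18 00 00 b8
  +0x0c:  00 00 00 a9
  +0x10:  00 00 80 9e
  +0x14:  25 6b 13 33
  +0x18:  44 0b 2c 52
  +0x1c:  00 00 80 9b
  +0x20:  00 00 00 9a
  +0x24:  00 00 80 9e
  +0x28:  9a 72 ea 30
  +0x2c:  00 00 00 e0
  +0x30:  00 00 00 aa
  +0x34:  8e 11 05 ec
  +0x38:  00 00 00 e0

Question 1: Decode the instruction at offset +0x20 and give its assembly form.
shl R0, R1

off 0x20: read 00 00 00 9a as little → 0x9a000000
  op=0x9a000000>>27=0x13 ⇒ shl (RR)
  [26:25] rd=1 = R1
  [24:23] rs=0 = R0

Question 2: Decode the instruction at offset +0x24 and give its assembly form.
[24] 00 00 80 9e → 0x9e800000
  op=0x9e800000>>27=0x13 ⇒ shl (RR)
  rd@[26:25]=0x3 ⇒ R3
  rs@[24:23]=0x1 ⇒ R1

shl R1, R3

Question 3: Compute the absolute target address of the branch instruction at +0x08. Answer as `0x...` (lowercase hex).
[08] 18 00 00 b8 → 0xb8000018
  op=0xb8000018>>27=0x17 ⇒ bra (J)
  [26:0] imm=24 = $24
  target = base 0x3378 + off 0x08 + 4 + imm 24 = 0x339c

0x339c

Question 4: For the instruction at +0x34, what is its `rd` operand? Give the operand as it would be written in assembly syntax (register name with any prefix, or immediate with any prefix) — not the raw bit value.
R2

[34] 8e 11 05 ec → 0xec05118e
  op=0xec05118e>>27=0x1d ⇒ cmpi (RI)
  rd@[26:25]=0x2 ⇒ R2
  imm@[24:0]=0x5118e ⇒ $332174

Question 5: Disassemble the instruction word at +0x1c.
shl R3, R1

off 0x1c: read 00 00 80 9b as little → 0x9b800000
  top 5b → 0x13 → shl [RR]
  rd: (w>>25)&0x3=0x1 → R1
  rs: (w>>23)&0x3=0x3 → R3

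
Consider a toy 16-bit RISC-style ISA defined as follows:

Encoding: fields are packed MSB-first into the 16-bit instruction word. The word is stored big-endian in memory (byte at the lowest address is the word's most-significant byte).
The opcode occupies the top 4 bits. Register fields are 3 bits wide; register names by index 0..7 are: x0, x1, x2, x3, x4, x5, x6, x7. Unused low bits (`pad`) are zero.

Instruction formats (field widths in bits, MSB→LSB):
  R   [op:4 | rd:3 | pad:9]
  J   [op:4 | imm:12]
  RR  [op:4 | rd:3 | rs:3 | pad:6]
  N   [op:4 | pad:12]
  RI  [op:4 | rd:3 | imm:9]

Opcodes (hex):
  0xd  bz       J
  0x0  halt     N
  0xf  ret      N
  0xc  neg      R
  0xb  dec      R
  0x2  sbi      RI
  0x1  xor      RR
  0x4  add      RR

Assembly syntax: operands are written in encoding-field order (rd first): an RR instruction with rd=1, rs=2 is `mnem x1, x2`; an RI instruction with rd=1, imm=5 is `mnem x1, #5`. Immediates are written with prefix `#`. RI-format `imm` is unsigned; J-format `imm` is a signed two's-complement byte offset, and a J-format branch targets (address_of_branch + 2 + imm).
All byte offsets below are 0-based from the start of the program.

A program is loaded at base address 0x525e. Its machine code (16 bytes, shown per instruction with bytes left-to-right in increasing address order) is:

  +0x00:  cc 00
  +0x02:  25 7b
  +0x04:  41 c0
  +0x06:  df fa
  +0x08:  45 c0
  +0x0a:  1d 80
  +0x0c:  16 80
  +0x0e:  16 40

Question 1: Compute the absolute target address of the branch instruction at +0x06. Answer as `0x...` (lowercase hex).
0x5260

off 0x06: read df fa as big → 0xdffa
  top 4b → 0xd → bz [J]
  imm@[11:0]=0xffa (s12→-6) ⇒ #-6
  target = base 0x525e + off 0x06 + 2 + imm -6 = 0x5260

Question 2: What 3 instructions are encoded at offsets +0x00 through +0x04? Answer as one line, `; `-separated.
neg x6; sbi x2, #379; add x0, x7

+0x00: cc 00 ⇒ word 0xcc00 (big)
  top 4b → 0xc → neg [R]
  rd: (w>>9)&0x7=0x6 → x6
+0x02: 25 7b ⇒ word 0x257b (big)
  top 4b → 0x2 → sbi [RI]
  rd: (w>>9)&0x7=0x2 → x2
  imm: (w>>0)&0x1ff=0x17b → #379
+0x04: 41 c0 ⇒ word 0x41c0 (big)
  top 4b → 0x4 → add [RR]
  rd: (w>>9)&0x7=0x0 → x0
  rs: (w>>6)&0x7=0x7 → x7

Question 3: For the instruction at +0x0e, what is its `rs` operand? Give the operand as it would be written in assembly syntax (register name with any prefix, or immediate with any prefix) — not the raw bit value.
x1

[0e] 16 40 → 0x1640
  top 4b → 0x1 → xor [RR]
  rd: (w>>9)&0x7=0x3 → x3
  rs: (w>>6)&0x7=0x1 → x1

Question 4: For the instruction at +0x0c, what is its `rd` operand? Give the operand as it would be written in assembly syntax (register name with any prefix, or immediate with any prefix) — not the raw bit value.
off 0x0c: read 16 80 as big → 0x1680
  opcode bits[15:12]=0x1: xor/RR
  rd@[11:9]=0x3 ⇒ x3
  rs@[8:6]=0x2 ⇒ x2

x3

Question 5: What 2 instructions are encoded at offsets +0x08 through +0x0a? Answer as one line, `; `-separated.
+0x08: 45 c0 ⇒ word 0x45c0 (big)
  opcode bits[15:12]=0x4: add/RR
  rd@[11:9]=0x2 ⇒ x2
  rs@[8:6]=0x7 ⇒ x7
+0x0a: 1d 80 ⇒ word 0x1d80 (big)
  opcode bits[15:12]=0x1: xor/RR
  rd@[11:9]=0x6 ⇒ x6
  rs@[8:6]=0x6 ⇒ x6

add x2, x7; xor x6, x6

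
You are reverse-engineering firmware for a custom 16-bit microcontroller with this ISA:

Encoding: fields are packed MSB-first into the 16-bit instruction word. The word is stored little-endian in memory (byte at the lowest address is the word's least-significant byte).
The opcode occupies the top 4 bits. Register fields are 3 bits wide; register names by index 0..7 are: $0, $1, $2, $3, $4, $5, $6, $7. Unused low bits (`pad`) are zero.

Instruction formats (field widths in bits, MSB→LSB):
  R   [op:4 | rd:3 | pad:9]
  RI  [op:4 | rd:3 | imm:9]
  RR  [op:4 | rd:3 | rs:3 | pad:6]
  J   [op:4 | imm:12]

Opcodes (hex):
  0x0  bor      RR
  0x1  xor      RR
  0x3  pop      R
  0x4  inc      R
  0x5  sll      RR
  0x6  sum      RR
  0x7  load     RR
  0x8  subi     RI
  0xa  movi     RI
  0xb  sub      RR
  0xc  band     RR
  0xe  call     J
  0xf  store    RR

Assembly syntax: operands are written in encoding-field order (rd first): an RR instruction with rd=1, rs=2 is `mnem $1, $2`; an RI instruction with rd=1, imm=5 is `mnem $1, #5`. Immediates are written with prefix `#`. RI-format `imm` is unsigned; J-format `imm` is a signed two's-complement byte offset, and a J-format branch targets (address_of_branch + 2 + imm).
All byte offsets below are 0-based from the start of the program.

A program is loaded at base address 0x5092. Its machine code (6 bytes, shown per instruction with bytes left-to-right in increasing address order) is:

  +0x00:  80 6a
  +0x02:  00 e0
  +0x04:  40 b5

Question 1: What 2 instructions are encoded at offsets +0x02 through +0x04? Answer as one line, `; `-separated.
off 0x02: read 00 e0 as little → 0xe000
  op=0xe000>>12=0xe ⇒ call (J)
  [11:0] imm=0 = #0
off 0x04: read 40 b5 as little → 0xb540
  op=0xb540>>12=0xb ⇒ sub (RR)
  [11:9] rd=2 = $2
  [8:6] rs=5 = $5

call #0; sub $2, $5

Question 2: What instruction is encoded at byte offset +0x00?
sum $5, $2

off 0x00: read 80 6a as little → 0x6a80
  top 4b → 0x6 → sum [RR]
  rd@[11:9]=0x5 ⇒ $5
  rs@[8:6]=0x2 ⇒ $2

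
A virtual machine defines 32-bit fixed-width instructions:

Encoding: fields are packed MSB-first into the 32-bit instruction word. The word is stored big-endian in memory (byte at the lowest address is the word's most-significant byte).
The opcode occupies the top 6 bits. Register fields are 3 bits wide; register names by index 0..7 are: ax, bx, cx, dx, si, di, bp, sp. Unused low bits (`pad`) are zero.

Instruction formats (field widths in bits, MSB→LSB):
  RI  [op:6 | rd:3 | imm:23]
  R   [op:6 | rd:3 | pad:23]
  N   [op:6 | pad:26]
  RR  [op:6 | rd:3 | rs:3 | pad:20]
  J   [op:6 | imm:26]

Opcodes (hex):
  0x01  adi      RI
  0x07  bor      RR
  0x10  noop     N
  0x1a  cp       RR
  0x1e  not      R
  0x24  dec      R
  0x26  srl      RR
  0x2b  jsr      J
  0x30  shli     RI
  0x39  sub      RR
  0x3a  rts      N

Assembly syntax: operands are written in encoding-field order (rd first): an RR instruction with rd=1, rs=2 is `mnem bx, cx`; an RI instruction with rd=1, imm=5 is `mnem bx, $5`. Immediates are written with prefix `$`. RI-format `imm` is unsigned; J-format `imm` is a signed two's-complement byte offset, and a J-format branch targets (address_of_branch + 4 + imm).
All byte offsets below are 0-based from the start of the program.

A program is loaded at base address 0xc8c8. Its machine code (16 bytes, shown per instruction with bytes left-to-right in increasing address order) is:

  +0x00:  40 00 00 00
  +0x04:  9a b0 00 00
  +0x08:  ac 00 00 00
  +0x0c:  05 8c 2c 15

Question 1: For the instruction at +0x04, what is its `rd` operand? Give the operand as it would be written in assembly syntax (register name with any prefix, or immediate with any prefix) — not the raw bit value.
off 0x04: read 9a b0 00 00 as big → 0x9ab00000
  op=0x9ab00000>>26=0x26 ⇒ srl (RR)
  rd: (w>>23)&0x7=0x5 → di
  rs: (w>>20)&0x7=0x3 → dx

di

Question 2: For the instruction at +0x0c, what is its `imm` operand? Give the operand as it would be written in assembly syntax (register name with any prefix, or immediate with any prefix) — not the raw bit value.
[0c] 05 8c 2c 15 → 0x058c2c15
  op=0x058c2c15>>26=0x1 ⇒ adi (RI)
  rd: (w>>23)&0x7=0x3 → dx
  imm: (w>>0)&0x7fffff=0xc2c15 → $797717

$797717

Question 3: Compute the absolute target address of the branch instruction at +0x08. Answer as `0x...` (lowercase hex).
@+08  big-endian(ac 00 00 00) = 0xac000000
  op=0xac000000>>26=0x2b ⇒ jsr (J)
  imm: (w>>0)&0x3ffffff=0x0 → $0
  target = base 0xc8c8 + off 0x08 + 4 + imm 0 = 0xc8d4

0xc8d4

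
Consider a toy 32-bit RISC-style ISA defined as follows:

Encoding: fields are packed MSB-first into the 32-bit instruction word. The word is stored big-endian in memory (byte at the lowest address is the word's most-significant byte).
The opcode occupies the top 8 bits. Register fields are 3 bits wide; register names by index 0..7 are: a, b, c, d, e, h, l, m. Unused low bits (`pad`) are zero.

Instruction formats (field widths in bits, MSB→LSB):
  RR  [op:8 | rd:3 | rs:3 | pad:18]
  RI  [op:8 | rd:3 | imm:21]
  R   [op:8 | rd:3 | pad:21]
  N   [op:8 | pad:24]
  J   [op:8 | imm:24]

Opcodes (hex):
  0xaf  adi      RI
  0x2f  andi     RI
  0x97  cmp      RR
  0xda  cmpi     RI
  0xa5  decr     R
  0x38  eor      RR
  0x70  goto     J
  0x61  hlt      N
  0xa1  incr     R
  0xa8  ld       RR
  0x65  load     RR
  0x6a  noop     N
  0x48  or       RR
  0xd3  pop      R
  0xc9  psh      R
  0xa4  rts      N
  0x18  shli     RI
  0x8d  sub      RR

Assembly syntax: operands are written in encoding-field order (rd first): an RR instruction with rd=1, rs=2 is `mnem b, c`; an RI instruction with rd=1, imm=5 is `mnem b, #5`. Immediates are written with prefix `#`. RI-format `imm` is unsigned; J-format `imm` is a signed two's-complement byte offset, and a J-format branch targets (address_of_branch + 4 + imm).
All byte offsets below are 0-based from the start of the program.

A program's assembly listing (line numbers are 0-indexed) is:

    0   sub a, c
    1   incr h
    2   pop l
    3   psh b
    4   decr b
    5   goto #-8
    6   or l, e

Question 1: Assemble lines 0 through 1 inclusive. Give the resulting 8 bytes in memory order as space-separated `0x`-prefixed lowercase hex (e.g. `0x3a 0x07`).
0x8d 0x08 0x00 0x00 0xa1 0xa0 0x00 0x00

0. sub fields op=0x8d:8|rd=0:3|rs=2:3|pad=0:18 → word 8d080000h → 8d 08 00 00
1. incr fields op=0xa1:8|rd=5:3|pad=0:21 → word a1a00000h → a1 a0 00 00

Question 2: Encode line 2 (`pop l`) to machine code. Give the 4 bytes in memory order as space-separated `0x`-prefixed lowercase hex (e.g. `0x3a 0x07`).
0xd3 0xc0 0x00 0x00

L2: pop op=0xd3:8|rd=6:3|pad=0:21 ⇒ 0xd3c00000 ⇒ big d3 c0 00 00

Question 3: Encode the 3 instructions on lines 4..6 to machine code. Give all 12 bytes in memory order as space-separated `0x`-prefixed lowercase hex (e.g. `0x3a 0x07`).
line 4 (decr): pack op=0xa5:8|rd=1:3|pad=0:21 = 0xa5200000; big→ a5 20 00 00
line 5 (goto): pack op=0x70:8|imm=-8:24 = 0x70fffff8; big→ 70 ff ff f8
line 6 (or): pack op=0x48:8|rd=6:3|rs=4:3|pad=0:18 = 0x48d00000; big→ 48 d0 00 00

0xa5 0x20 0x00 0x00 0x70 0xff 0xff 0xf8 0x48 0xd0 0x00 0x00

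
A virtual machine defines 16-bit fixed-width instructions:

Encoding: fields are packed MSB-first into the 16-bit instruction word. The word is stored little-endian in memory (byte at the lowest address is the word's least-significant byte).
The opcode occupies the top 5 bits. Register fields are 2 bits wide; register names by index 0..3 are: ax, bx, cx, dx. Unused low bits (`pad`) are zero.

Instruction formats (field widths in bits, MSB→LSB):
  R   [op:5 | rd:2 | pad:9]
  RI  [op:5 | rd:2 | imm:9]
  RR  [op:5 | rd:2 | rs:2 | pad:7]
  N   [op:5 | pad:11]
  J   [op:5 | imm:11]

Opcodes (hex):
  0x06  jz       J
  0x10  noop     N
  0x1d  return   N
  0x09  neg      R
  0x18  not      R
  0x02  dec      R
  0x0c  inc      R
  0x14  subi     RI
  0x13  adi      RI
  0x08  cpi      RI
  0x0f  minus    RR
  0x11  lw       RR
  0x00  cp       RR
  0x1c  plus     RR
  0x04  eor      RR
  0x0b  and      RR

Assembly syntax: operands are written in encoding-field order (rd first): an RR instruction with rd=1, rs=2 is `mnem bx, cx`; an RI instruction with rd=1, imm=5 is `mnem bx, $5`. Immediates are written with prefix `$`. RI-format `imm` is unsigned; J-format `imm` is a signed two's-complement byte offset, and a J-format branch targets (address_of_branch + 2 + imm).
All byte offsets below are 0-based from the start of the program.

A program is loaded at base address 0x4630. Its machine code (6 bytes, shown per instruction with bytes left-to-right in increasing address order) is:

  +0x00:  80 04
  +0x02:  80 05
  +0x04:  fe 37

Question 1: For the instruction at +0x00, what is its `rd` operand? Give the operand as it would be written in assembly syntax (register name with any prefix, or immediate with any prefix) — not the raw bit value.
@+00  little-endian(80 04) = 0x0480
  op=0x0480>>11=0x0 ⇒ cp (RR)
  rd: (w>>9)&0x3=0x2 → cx
  rs: (w>>7)&0x3=0x1 → bx

cx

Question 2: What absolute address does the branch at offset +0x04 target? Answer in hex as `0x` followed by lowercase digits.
+0x04: fe 37 ⇒ word 0x37fe (little)
  top 5b → 0x6 → jz [J]
  imm@[10:0]=0x7fe (s11→-2) ⇒ $-2
  target = base 0x4630 + off 0x04 + 2 + imm -2 = 0x4634

0x4634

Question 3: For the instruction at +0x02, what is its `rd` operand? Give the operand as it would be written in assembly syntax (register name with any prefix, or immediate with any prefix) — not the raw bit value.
cx

[02] 80 05 → 0x0580
  top 5b → 0x0 → cp [RR]
  rd: (w>>9)&0x3=0x2 → cx
  rs: (w>>7)&0x3=0x3 → dx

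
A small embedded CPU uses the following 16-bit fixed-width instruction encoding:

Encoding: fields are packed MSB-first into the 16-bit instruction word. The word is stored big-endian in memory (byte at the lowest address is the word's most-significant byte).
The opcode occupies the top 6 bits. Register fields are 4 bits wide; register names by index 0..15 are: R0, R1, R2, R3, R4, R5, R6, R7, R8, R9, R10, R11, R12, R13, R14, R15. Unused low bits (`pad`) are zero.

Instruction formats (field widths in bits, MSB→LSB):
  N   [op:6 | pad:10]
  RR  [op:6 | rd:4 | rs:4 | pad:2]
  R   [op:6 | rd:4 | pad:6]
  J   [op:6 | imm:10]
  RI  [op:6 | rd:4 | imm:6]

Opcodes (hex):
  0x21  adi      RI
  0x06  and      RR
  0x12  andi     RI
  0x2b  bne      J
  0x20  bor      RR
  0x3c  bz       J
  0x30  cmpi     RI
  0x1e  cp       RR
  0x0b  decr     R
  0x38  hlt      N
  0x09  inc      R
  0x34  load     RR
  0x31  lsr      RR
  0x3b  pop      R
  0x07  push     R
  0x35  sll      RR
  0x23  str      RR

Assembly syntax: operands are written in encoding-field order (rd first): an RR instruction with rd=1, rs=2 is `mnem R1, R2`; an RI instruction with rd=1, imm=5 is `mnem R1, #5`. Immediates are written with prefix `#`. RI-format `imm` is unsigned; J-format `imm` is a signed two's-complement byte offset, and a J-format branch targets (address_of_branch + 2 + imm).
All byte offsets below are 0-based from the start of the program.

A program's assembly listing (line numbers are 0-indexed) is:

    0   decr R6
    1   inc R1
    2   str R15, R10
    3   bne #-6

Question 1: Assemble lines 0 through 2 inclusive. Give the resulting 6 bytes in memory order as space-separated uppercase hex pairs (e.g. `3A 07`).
2D 80 24 40 8F E8

line 0 (decr): pack op=0xb:6|rd=6:4|pad=0:6 = 0x2d80; big→ 2d 80
line 1 (inc): pack op=0x9:6|rd=1:4|pad=0:6 = 0x2440; big→ 24 40
line 2 (str): pack op=0x23:6|rd=15:4|rs=10:4|pad=0:2 = 0x8fe8; big→ 8f e8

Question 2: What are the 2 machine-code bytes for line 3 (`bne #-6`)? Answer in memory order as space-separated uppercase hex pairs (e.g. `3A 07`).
AF FA

L3: bne op=0x2b:6|imm=-6:10 ⇒ 0xaffa ⇒ big af fa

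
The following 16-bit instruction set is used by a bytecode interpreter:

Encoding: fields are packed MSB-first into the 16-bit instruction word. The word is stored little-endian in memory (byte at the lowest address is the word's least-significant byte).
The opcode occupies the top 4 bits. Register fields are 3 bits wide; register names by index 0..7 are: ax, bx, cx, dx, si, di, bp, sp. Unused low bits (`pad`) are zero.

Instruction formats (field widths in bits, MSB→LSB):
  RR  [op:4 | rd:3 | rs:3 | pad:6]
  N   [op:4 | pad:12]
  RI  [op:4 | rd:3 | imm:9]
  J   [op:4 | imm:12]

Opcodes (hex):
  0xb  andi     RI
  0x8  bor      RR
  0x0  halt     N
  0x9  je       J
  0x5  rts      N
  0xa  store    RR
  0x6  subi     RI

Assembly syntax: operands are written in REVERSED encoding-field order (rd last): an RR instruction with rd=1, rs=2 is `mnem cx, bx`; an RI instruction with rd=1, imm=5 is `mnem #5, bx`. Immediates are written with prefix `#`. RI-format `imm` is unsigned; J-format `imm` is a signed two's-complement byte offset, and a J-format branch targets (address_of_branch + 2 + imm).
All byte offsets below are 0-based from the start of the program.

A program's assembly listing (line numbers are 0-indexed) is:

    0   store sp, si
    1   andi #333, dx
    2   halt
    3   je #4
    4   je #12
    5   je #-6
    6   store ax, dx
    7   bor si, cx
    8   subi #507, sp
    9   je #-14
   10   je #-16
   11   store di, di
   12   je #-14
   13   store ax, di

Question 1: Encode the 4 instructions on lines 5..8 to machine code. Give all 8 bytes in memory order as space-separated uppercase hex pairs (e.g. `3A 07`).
5. je fields op=0x9:4|imm=-6:12 → word 9ffah → fa 9f
6. store fields op=0xa:4|rd=3:3|rs=0:3|pad=0:6 → word a600h → 00 a6
7. bor fields op=0x8:4|rd=2:3|rs=4:3|pad=0:6 → word 8500h → 00 85
8. subi fields op=0x6:4|rd=7:3|imm=507:9 → word 6ffbh → fb 6f

FA 9F 00 A6 00 85 FB 6F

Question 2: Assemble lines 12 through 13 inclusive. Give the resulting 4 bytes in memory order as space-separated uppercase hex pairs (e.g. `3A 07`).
L12: je op=0x9:4|imm=-14:12 ⇒ 0x9ff2 ⇒ little f2 9f
L13: store op=0xa:4|rd=5:3|rs=0:3|pad=0:6 ⇒ 0xaa00 ⇒ little 00 aa

F2 9F 00 AA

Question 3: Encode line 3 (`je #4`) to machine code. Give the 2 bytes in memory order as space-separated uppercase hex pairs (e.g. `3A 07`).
04 90

L3: je op=0x9:4|imm=4:12 ⇒ 0x9004 ⇒ little 04 90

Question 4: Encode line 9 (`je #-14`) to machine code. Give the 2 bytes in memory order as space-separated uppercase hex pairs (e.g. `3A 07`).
line 9 (je): pack op=0x9:4|imm=-14:12 = 0x9ff2; little→ f2 9f

F2 9F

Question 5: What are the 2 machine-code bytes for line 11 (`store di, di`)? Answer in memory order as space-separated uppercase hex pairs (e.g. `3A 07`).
40 AB

L11: store op=0xa:4|rd=5:3|rs=5:3|pad=0:6 ⇒ 0xab40 ⇒ little 40 ab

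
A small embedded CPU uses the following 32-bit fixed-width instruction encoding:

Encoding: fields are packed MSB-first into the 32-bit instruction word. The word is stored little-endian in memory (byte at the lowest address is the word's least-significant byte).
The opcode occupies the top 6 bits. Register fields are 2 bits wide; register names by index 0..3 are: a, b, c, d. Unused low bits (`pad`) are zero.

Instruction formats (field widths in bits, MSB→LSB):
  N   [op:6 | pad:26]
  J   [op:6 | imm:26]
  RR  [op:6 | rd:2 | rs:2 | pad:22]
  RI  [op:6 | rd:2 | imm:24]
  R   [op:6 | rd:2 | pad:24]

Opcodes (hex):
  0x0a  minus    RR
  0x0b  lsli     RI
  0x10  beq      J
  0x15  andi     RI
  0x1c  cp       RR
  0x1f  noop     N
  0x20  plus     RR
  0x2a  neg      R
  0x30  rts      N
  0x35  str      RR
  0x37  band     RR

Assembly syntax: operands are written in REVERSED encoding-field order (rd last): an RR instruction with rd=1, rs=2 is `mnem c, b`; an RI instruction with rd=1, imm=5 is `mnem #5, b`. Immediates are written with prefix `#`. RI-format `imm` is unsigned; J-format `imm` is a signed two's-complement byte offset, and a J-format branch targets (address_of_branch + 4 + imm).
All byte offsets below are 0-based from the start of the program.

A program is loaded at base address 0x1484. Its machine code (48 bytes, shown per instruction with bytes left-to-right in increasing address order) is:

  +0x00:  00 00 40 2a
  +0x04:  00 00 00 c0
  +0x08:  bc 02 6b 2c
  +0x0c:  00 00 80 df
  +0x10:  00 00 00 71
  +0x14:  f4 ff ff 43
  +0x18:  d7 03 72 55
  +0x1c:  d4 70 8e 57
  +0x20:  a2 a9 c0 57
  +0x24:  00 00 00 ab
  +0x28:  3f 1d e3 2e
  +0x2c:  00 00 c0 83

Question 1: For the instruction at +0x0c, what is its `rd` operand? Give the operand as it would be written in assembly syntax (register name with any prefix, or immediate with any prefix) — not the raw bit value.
d

@+0c  little-endian(00 00 80 df) = 0xdf800000
  op=0xdf800000>>26=0x37 ⇒ band (RR)
  [25:24] rd=3 = d
  [23:22] rs=2 = c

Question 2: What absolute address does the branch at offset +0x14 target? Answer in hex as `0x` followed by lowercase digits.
0x1490

[14] f4 ff ff 43 → 0x43fffff4
  opcode bits[31:26]=0x10: beq/J
  imm: (w>>0)&0x3ffffff=0x3fffff4 (s26→-12) → #-12
  target = base 0x1484 + off 0x14 + 4 + imm -12 = 0x1490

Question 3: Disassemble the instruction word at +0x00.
minus b, c

+0x00: 00 00 40 2a ⇒ word 0x2a400000 (little)
  op=0x2a400000>>26=0xa ⇒ minus (RR)
  rd@[25:24]=0x2 ⇒ c
  rs@[23:22]=0x1 ⇒ b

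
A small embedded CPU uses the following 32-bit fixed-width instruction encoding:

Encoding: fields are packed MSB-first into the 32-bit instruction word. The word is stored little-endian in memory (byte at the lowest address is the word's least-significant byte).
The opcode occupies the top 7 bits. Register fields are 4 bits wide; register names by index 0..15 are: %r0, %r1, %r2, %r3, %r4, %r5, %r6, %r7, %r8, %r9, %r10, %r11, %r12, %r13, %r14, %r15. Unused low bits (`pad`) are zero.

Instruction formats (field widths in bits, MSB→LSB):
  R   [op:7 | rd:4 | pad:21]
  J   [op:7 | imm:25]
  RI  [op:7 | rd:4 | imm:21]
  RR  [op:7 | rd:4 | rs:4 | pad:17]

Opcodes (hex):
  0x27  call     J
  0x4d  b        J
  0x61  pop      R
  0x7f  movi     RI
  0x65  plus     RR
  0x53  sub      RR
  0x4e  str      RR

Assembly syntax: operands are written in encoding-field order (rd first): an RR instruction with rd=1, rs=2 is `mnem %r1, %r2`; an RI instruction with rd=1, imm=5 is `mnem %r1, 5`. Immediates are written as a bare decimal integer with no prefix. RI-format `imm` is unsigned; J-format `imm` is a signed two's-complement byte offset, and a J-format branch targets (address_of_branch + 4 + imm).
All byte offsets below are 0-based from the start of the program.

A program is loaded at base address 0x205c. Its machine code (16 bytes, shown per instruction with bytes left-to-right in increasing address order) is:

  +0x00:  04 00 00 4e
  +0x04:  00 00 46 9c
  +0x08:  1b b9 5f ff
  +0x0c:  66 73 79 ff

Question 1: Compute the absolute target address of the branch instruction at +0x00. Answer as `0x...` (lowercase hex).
[00] 04 00 00 4e → 0x4e000004
  op=0x4e000004>>25=0x27 ⇒ call (J)
  [24:0] imm=4 = 4
  target = base 0x205c + off 0x00 + 4 + imm 4 = 0x2064

0x2064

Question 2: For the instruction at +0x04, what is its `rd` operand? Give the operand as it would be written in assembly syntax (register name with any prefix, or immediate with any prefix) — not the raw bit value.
%r2

+0x04: 00 00 46 9c ⇒ word 0x9c460000 (little)
  top 7b → 0x4e → str [RR]
  [24:21] rd=2 = %r2
  [20:17] rs=3 = %r3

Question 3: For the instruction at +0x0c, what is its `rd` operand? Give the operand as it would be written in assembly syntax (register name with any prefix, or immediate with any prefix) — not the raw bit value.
%r11

[0c] 66 73 79 ff → 0xff797366
  op=0xff797366>>25=0x7f ⇒ movi (RI)
  rd@[24:21]=0xb ⇒ %r11
  imm@[20:0]=0x197366 ⇒ 1667942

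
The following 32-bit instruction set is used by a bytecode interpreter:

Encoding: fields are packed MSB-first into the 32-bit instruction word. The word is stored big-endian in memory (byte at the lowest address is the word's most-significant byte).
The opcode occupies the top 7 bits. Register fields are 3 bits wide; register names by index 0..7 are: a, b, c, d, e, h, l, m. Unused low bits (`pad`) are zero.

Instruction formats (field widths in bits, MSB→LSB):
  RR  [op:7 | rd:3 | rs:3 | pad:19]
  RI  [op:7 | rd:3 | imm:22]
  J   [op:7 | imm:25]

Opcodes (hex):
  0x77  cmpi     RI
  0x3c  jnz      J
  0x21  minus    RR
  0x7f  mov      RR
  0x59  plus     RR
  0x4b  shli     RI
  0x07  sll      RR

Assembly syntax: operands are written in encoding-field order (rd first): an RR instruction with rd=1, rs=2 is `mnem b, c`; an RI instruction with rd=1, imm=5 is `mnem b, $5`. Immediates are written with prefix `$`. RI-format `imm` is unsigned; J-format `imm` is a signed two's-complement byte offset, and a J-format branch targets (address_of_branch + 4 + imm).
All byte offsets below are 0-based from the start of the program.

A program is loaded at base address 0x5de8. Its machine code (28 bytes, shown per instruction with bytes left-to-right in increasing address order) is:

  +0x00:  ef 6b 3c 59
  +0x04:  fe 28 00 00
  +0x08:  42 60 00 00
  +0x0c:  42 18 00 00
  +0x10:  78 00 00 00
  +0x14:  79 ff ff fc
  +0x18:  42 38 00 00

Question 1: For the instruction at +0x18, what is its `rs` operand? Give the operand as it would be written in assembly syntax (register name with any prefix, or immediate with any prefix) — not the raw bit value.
m

@+18  big-endian(42 38 00 00) = 0x42380000
  opcode bits[31:25]=0x21: minus/RR
  rd: (w>>22)&0x7=0x0 → a
  rs: (w>>19)&0x7=0x7 → m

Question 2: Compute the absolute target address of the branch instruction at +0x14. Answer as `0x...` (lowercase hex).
0x5dfc

off 0x14: read 79 ff ff fc as big → 0x79fffffc
  top 7b → 0x3c → jnz [J]
  imm: (w>>0)&0x1ffffff=0x1fffffc (s25→-4) → $-4
  target = base 0x5de8 + off 0x14 + 4 + imm -4 = 0x5dfc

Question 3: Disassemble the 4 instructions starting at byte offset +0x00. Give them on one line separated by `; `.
+0x00: ef 6b 3c 59 ⇒ word 0xef6b3c59 (big)
  opcode bits[31:25]=0x77: cmpi/RI
  rd: (w>>22)&0x7=0x5 → h
  imm: (w>>0)&0x3fffff=0x2b3c59 → $2833497
+0x04: fe 28 00 00 ⇒ word 0xfe280000 (big)
  opcode bits[31:25]=0x7f: mov/RR
  rd: (w>>22)&0x7=0x0 → a
  rs: (w>>19)&0x7=0x5 → h
+0x08: 42 60 00 00 ⇒ word 0x42600000 (big)
  opcode bits[31:25]=0x21: minus/RR
  rd: (w>>22)&0x7=0x1 → b
  rs: (w>>19)&0x7=0x4 → e
+0x0c: 42 18 00 00 ⇒ word 0x42180000 (big)
  opcode bits[31:25]=0x21: minus/RR
  rd: (w>>22)&0x7=0x0 → a
  rs: (w>>19)&0x7=0x3 → d

cmpi h, $2833497; mov a, h; minus b, e; minus a, d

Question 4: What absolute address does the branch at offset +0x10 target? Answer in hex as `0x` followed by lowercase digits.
@+10  big-endian(78 00 00 00) = 0x78000000
  op=0x78000000>>25=0x3c ⇒ jnz (J)
  imm: (w>>0)&0x1ffffff=0x0 → $0
  target = base 0x5de8 + off 0x10 + 4 + imm 0 = 0x5dfc

0x5dfc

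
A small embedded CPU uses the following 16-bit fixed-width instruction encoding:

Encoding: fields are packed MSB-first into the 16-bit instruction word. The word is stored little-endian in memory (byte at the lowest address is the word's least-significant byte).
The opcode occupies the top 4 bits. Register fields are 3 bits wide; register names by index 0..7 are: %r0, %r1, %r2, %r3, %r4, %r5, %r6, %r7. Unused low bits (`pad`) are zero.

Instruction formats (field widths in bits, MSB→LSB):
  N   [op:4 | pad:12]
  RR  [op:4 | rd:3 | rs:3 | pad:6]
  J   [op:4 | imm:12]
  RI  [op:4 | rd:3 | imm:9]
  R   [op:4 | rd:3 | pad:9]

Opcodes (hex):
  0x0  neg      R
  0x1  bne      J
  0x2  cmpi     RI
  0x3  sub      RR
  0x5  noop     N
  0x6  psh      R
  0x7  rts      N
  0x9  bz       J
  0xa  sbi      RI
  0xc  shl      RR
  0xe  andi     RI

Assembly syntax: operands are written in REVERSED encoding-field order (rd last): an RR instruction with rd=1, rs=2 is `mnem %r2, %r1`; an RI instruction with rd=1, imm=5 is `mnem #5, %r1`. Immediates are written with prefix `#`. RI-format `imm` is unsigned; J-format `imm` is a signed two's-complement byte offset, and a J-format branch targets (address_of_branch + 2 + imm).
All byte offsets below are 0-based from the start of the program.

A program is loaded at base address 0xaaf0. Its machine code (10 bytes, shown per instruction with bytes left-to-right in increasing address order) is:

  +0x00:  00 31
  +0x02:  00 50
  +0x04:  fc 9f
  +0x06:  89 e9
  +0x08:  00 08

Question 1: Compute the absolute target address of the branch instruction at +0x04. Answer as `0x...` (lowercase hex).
0xaaf2

+0x04: fc 9f ⇒ word 0x9ffc (little)
  top 4b → 0x9 → bz [J]
  [11:0] imm=4092 (s12→-4) = #-4
  target = base 0xaaf0 + off 0x04 + 2 + imm -4 = 0xaaf2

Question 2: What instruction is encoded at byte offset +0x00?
@+00  little-endian(00 31) = 0x3100
  op=0x3100>>12=0x3 ⇒ sub (RR)
  rd: (w>>9)&0x7=0x0 → %r0
  rs: (w>>6)&0x7=0x4 → %r4

sub %r4, %r0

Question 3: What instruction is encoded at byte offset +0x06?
andi #393, %r4

[06] 89 e9 → 0xe989
  top 4b → 0xe → andi [RI]
  rd: (w>>9)&0x7=0x4 → %r4
  imm: (w>>0)&0x1ff=0x189 → #393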